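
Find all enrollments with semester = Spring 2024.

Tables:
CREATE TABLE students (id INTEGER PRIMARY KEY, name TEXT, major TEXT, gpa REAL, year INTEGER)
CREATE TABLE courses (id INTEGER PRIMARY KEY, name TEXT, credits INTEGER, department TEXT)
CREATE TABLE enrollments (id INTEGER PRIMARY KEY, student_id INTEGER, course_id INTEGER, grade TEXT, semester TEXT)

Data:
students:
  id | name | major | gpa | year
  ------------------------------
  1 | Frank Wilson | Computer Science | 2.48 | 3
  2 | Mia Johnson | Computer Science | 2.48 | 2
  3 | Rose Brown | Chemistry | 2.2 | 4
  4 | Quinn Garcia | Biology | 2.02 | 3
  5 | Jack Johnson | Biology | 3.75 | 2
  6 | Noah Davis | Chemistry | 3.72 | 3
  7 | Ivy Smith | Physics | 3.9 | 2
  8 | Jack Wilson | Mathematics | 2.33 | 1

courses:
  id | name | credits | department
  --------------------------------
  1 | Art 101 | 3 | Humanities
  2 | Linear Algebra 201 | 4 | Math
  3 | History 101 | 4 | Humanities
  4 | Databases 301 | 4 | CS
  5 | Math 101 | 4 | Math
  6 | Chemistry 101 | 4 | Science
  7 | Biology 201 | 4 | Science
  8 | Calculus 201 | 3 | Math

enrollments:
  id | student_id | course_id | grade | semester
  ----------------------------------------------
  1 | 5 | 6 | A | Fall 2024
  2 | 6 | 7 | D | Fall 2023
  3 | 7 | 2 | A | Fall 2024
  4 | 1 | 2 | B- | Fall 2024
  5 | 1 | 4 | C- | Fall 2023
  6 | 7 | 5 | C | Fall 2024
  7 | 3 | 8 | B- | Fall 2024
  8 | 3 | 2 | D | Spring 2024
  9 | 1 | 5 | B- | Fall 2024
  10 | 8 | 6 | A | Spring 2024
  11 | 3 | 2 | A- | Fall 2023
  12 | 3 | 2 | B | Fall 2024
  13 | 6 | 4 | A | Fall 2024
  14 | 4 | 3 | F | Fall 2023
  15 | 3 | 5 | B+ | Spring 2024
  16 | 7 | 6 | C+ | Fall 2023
SELECT id, semester FROM enrollments WHERE semester = 'Spring 2024'

Execution result:
id | semester
8 | Spring 2024
10 | Spring 2024
15 | Spring 2024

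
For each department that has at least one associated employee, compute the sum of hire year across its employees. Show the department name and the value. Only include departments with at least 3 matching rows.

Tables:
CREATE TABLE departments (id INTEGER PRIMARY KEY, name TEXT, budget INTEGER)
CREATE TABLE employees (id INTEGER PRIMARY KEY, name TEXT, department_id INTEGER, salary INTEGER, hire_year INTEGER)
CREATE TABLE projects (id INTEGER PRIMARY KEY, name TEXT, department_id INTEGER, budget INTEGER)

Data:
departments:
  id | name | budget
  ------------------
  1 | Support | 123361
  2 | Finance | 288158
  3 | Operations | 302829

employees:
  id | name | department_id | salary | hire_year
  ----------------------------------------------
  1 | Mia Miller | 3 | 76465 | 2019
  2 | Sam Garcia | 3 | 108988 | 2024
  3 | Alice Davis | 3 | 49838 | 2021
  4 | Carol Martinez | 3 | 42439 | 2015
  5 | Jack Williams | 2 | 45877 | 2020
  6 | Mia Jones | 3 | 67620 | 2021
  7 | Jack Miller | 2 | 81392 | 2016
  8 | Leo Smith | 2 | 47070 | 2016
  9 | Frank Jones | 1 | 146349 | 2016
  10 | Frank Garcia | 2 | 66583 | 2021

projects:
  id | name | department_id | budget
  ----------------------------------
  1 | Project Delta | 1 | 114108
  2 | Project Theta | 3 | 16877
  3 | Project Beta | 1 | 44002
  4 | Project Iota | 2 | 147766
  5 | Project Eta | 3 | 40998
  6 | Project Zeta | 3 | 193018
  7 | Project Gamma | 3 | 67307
SELECT p.name, SUM(c.hire_year) AS sum_hire_year FROM employees c JOIN departments p ON c.department_id = p.id GROUP BY p.id, p.name HAVING COUNT(*) >= 3

Execution result:
name | sum_hire_year
Finance | 8073
Operations | 10100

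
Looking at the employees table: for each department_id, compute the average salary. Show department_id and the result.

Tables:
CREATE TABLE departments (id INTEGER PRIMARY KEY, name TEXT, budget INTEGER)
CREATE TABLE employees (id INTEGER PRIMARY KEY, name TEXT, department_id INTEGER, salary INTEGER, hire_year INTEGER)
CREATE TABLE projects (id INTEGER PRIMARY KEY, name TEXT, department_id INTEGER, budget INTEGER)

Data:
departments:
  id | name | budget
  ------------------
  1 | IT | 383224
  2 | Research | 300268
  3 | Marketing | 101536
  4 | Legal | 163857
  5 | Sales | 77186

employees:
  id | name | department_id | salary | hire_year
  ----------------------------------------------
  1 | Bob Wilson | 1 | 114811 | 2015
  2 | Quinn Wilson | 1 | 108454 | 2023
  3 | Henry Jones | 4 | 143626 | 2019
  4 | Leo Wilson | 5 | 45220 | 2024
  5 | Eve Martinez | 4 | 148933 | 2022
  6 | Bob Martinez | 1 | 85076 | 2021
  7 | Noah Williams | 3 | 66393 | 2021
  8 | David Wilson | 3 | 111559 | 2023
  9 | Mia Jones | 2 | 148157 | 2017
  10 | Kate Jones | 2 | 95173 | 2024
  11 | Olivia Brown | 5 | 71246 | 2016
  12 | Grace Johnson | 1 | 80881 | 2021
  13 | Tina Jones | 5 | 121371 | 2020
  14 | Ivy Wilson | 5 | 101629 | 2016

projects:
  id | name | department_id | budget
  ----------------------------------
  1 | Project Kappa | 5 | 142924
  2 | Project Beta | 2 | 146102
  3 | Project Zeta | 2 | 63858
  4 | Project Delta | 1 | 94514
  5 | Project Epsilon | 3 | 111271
SELECT department_id, AVG(salary) AS avg_salary FROM employees GROUP BY department_id

Execution result:
department_id | avg_salary
1 | 97305.50
2 | 121665.00
3 | 88976.00
4 | 146279.50
5 | 84866.50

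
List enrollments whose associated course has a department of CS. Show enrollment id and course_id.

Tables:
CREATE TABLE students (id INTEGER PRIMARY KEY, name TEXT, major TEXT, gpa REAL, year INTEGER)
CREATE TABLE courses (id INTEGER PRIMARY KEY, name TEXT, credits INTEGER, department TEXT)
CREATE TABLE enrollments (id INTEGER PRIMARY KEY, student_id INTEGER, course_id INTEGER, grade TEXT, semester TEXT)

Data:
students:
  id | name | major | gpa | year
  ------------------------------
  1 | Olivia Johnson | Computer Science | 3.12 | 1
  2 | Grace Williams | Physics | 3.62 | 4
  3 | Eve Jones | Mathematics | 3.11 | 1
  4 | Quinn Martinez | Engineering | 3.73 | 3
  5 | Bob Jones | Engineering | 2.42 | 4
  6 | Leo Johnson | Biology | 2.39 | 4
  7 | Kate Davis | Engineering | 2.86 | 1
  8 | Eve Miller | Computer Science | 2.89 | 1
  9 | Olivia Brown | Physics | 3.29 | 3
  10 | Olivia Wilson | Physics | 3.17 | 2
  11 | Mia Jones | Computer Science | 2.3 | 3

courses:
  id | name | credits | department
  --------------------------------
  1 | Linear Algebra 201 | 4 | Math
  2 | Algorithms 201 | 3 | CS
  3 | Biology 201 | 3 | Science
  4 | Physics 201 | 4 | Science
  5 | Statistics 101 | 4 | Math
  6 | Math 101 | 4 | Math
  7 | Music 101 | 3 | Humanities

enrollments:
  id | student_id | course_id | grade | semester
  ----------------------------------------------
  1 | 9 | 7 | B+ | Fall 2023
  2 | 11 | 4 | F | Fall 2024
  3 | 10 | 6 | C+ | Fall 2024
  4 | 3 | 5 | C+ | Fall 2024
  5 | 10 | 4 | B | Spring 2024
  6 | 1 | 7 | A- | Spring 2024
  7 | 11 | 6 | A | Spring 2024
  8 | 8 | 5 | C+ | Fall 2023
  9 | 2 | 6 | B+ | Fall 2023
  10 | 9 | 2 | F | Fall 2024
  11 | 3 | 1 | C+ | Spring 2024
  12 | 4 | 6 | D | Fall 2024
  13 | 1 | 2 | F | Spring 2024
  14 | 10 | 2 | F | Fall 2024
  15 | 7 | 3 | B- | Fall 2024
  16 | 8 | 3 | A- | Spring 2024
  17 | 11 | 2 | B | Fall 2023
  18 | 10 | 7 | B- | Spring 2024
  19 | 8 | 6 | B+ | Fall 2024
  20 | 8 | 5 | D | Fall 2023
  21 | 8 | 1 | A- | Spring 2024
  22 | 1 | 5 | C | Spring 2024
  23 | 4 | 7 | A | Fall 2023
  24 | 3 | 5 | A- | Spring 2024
SELECT id, course_id FROM enrollments WHERE course_id IN (SELECT id FROM courses WHERE department = 'CS')

Execution result:
id | course_id
10 | 2
13 | 2
14 | 2
17 | 2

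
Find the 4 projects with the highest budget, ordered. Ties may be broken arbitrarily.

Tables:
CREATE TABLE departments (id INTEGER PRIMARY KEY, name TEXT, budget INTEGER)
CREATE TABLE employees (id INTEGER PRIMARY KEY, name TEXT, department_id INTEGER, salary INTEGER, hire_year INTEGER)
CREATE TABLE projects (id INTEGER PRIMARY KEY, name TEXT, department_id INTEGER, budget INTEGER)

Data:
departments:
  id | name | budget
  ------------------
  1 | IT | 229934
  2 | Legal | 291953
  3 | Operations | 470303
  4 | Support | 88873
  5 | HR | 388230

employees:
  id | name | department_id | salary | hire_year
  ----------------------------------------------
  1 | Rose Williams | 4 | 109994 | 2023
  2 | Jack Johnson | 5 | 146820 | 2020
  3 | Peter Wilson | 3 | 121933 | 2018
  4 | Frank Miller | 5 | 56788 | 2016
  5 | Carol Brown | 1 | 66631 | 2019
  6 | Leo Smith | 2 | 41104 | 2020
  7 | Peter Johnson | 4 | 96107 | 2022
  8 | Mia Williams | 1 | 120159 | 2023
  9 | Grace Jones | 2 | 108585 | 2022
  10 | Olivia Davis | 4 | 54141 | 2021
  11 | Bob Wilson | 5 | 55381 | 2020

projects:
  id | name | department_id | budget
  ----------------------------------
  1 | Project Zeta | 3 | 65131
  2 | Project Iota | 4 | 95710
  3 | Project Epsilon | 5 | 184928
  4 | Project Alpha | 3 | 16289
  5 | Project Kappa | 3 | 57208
SELECT name, budget FROM projects ORDER BY budget DESC LIMIT 4

Execution result:
name | budget
Project Epsilon | 184928
Project Iota | 95710
Project Zeta | 65131
Project Kappa | 57208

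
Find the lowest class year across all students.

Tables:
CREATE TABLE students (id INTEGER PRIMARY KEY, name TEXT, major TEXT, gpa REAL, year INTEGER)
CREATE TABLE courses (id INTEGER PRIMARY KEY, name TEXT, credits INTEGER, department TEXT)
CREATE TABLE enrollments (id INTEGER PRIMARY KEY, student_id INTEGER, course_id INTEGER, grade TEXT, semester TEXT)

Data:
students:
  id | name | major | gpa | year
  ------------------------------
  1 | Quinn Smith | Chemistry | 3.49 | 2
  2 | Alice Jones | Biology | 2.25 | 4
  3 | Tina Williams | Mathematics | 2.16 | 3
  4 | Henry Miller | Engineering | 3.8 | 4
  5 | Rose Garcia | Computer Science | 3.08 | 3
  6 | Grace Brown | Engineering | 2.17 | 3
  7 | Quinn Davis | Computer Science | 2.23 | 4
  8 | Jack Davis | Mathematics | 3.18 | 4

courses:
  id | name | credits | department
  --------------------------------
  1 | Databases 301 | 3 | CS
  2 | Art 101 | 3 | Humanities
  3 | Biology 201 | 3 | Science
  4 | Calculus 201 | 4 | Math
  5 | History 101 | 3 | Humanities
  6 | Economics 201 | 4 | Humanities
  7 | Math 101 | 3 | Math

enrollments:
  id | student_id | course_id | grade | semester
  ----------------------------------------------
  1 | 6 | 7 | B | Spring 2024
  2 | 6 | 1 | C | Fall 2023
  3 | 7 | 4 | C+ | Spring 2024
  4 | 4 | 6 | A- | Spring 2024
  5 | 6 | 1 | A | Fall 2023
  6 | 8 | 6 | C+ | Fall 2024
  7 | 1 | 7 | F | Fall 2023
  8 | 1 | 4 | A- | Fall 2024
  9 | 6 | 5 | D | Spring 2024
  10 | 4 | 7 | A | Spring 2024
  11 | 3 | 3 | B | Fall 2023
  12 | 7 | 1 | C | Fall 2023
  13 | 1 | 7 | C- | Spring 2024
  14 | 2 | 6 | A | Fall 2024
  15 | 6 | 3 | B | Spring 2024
SELECT MIN(year) FROM students

Execution result:
2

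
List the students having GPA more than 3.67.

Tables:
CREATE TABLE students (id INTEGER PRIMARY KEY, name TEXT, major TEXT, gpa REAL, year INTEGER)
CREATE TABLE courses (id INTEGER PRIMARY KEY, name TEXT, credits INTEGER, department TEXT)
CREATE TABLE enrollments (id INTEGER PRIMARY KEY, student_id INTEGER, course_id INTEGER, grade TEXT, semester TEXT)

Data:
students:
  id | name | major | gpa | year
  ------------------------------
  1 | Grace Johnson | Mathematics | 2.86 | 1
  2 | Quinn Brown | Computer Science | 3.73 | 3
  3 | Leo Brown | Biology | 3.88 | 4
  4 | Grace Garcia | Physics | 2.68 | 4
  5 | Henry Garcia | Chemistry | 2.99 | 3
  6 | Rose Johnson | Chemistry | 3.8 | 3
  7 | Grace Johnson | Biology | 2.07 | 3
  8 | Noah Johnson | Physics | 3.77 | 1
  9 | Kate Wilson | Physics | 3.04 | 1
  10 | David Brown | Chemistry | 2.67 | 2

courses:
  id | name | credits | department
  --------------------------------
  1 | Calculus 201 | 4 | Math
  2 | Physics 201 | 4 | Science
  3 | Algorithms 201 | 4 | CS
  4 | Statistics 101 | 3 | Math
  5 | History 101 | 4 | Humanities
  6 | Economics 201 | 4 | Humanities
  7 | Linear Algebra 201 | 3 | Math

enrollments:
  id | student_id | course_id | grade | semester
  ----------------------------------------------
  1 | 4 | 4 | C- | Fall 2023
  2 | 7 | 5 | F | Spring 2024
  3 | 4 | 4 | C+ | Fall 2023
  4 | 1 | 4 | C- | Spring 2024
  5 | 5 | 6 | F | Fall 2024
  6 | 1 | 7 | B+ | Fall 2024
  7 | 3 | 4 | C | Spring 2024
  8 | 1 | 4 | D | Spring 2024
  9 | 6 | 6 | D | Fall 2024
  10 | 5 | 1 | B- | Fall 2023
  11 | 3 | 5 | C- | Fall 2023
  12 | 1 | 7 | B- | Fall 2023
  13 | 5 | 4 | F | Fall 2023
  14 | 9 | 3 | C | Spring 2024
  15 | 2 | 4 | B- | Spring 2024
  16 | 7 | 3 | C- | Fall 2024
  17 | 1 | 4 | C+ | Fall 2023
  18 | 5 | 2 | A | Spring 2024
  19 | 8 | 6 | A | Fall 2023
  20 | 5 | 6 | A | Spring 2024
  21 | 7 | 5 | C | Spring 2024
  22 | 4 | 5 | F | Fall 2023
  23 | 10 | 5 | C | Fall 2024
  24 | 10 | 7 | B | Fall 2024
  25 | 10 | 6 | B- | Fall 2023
SELECT name, gpa FROM students WHERE gpa > 3.67

Execution result:
name | gpa
Quinn Brown | 3.73
Leo Brown | 3.88
Rose Johnson | 3.80
Noah Johnson | 3.77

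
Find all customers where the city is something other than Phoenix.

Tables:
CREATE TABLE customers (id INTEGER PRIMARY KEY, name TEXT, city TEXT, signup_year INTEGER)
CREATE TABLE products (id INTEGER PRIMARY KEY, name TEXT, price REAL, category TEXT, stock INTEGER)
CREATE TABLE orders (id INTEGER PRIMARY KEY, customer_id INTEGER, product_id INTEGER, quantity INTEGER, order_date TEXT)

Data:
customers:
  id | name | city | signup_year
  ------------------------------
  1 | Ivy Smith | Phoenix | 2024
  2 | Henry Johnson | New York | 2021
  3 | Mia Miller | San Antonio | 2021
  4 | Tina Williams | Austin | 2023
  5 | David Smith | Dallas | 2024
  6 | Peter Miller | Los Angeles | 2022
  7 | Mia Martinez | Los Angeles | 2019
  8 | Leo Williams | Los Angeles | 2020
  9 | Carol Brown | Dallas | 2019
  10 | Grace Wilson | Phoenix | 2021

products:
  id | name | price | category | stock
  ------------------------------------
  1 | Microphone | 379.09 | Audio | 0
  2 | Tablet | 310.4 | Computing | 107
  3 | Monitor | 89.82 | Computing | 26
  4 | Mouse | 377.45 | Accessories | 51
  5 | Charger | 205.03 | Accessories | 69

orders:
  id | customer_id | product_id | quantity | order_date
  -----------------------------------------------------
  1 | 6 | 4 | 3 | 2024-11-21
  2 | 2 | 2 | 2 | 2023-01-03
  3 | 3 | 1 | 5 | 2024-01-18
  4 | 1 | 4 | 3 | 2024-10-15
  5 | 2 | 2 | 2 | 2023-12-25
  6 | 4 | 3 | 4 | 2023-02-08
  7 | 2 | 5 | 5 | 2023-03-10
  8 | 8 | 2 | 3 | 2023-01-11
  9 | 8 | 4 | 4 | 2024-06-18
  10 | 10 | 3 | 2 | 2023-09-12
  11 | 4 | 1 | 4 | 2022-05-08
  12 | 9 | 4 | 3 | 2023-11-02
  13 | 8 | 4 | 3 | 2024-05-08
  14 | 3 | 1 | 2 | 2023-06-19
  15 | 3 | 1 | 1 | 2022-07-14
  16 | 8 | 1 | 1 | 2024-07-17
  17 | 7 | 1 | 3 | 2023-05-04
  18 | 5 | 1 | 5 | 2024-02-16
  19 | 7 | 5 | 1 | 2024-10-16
SELECT name, city FROM customers WHERE city <> 'Phoenix'

Execution result:
name | city
Henry Johnson | New York
Mia Miller | San Antonio
Tina Williams | Austin
David Smith | Dallas
Peter Miller | Los Angeles
Mia Martinez | Los Angeles
Leo Williams | Los Angeles
Carol Brown | Dallas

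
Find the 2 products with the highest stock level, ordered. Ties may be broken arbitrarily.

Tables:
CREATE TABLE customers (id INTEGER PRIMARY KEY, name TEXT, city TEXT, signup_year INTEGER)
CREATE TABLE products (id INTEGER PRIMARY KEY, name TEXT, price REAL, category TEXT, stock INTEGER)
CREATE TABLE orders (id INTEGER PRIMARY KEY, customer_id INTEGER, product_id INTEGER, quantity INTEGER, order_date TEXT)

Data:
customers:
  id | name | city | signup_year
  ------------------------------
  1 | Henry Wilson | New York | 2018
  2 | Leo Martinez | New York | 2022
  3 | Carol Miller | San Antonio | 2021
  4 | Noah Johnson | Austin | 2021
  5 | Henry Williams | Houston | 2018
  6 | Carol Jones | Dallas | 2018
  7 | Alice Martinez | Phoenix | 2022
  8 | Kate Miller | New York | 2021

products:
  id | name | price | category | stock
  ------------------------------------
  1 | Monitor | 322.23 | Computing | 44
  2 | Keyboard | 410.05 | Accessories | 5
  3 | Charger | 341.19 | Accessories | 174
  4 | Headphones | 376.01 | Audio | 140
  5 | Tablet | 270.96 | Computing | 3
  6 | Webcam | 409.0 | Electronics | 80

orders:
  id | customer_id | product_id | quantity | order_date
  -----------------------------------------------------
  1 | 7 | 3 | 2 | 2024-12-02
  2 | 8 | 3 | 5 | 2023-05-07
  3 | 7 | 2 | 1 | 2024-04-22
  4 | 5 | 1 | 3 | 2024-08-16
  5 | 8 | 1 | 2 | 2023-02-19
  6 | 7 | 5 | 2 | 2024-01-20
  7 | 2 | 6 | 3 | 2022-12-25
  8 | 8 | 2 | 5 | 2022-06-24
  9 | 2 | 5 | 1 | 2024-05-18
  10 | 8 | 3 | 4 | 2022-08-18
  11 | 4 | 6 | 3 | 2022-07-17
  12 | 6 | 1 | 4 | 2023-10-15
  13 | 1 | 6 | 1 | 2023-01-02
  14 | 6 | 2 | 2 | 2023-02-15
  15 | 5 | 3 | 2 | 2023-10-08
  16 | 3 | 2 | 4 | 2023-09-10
SELECT name, stock FROM products ORDER BY stock DESC LIMIT 2

Execution result:
name | stock
Charger | 174
Headphones | 140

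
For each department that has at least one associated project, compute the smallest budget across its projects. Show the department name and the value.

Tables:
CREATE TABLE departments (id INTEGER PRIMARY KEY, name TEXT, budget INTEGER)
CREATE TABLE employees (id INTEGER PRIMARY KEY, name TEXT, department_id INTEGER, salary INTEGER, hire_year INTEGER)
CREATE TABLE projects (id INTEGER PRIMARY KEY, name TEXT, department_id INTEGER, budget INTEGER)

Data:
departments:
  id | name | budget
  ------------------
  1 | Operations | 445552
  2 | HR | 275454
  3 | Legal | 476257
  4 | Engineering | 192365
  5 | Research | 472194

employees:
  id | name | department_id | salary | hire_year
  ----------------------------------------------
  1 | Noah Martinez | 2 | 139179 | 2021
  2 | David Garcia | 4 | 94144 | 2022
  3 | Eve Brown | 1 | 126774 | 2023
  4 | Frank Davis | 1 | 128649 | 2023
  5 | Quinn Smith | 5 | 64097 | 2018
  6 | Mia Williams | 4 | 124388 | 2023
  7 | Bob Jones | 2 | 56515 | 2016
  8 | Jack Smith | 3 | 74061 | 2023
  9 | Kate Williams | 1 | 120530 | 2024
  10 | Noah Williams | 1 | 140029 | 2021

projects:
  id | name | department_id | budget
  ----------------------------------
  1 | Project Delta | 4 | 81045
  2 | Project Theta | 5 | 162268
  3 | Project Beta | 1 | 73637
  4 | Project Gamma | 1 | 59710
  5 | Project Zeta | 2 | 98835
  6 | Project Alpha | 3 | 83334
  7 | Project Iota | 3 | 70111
SELECT p.name, MIN(c.budget) AS min_budget FROM projects c JOIN departments p ON c.department_id = p.id GROUP BY p.id, p.name

Execution result:
name | min_budget
Operations | 59710
HR | 98835
Legal | 70111
Engineering | 81045
Research | 162268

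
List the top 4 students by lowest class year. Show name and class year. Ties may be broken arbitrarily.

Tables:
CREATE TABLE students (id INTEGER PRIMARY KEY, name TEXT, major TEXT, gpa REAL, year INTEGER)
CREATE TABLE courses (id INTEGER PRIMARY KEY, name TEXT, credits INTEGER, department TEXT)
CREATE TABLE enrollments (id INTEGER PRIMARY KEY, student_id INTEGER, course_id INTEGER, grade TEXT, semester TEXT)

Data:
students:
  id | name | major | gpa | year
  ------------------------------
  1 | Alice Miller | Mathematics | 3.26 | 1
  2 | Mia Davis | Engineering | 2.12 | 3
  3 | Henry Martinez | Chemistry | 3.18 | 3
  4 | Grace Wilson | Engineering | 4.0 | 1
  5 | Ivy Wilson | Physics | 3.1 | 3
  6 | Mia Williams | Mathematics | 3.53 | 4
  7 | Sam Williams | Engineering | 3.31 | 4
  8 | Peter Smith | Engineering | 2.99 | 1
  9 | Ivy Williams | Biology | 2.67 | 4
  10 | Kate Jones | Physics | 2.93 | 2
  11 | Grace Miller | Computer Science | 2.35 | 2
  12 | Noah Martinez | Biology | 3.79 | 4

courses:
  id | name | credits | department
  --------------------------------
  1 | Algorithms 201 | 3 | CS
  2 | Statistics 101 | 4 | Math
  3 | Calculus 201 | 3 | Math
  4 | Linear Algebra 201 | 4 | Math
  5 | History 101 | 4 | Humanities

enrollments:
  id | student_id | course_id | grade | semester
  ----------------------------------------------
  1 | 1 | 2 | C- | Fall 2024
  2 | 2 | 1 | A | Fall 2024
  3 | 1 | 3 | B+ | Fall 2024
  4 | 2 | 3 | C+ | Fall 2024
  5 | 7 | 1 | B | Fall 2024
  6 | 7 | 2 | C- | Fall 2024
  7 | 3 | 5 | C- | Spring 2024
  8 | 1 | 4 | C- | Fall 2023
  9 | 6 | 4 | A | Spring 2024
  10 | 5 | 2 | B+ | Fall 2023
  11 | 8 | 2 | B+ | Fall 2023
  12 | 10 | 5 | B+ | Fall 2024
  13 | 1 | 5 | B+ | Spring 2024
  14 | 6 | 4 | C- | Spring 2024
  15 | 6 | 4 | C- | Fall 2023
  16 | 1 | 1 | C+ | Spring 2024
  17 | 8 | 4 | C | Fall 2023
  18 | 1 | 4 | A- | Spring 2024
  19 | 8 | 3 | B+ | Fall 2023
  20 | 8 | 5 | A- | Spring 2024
SELECT name, year FROM students ORDER BY year ASC LIMIT 4

Execution result:
name | year
Alice Miller | 1
Grace Wilson | 1
Peter Smith | 1
Kate Jones | 2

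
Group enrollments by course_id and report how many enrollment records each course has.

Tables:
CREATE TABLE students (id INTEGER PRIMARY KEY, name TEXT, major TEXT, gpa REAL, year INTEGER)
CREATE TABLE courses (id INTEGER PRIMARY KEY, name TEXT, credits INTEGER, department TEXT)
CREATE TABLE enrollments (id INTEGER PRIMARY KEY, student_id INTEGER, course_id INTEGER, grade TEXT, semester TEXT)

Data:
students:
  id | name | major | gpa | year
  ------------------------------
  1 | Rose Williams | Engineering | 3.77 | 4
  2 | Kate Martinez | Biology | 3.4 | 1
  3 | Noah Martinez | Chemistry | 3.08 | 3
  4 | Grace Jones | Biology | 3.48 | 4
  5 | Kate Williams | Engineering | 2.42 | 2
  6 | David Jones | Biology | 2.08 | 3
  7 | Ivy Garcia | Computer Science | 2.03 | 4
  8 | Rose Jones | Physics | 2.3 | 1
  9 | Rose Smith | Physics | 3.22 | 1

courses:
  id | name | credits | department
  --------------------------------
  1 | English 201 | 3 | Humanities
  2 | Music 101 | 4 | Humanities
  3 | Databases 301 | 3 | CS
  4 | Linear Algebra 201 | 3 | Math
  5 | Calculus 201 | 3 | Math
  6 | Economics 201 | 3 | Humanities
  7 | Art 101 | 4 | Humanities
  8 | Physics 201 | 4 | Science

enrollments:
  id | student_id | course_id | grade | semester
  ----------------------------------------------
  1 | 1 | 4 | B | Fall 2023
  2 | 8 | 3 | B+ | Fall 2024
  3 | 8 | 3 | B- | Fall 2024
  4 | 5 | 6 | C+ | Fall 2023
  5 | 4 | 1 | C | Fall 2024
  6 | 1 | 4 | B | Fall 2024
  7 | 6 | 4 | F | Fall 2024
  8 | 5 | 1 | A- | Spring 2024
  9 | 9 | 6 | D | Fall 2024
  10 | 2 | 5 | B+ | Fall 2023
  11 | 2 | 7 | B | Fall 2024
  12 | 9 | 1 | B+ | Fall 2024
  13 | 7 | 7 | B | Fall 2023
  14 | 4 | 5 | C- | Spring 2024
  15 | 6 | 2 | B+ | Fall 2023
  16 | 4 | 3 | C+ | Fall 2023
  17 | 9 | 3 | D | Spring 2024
SELECT course_id, COUNT(*) AS enrollment_count FROM enrollments GROUP BY course_id

Execution result:
course_id | enrollment_count
1 | 3
2 | 1
3 | 4
4 | 3
5 | 2
6 | 2
7 | 2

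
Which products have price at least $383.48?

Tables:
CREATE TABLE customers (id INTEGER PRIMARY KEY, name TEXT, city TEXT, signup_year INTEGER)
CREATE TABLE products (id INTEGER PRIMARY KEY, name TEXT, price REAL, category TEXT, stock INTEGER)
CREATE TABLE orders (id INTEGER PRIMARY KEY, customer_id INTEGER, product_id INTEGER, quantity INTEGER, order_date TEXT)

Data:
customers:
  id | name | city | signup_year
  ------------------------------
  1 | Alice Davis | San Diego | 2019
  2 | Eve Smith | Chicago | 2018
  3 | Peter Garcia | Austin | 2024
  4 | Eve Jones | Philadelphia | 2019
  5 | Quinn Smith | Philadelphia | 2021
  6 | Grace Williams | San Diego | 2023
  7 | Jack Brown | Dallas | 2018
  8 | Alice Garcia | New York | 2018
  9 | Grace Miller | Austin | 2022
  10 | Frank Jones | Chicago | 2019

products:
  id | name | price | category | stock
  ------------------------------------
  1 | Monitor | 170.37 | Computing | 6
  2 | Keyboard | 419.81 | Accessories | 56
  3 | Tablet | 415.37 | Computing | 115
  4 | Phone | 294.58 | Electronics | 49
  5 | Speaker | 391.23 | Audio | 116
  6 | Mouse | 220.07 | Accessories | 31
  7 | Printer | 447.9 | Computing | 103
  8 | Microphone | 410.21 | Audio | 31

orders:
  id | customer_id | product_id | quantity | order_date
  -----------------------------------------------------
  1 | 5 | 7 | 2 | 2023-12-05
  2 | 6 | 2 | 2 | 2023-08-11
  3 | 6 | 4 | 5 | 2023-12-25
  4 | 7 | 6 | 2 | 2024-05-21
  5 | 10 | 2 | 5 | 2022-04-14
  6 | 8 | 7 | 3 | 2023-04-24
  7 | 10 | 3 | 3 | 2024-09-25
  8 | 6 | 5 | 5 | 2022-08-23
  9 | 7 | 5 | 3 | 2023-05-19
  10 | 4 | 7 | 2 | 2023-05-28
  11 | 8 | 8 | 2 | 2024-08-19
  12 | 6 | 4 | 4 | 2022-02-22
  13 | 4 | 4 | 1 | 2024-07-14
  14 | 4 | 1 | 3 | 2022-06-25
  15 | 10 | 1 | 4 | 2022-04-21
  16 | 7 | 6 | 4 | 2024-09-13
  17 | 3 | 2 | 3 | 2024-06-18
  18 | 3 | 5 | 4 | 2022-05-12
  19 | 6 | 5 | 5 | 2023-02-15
SELECT name, price FROM products WHERE price >= 383.48

Execution result:
name | price
Keyboard | 419.81
Tablet | 415.37
Speaker | 391.23
Printer | 447.90
Microphone | 410.21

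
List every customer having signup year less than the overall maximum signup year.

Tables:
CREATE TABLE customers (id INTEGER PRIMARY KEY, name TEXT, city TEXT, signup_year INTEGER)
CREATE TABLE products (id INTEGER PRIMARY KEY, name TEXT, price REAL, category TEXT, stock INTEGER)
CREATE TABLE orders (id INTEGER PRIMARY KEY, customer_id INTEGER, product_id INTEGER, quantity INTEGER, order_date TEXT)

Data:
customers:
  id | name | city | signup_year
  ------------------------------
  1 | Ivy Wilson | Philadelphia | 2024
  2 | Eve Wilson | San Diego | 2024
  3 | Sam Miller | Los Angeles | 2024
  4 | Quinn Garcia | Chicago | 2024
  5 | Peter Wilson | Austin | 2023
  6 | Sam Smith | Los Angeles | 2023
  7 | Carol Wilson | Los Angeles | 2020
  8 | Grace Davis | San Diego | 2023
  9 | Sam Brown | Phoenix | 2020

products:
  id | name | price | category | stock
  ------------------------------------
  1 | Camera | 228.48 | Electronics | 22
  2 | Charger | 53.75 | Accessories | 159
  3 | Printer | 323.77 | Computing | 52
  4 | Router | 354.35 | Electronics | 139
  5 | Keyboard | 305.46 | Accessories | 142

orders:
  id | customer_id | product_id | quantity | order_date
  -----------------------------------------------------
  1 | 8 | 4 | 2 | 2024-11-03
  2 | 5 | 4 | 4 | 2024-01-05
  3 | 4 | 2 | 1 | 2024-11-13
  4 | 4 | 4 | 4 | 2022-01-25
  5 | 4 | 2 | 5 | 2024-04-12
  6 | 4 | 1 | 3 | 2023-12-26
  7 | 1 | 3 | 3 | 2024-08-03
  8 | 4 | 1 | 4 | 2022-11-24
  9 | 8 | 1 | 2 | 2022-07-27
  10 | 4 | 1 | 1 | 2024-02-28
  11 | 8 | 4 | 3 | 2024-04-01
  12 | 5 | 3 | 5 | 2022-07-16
SELECT name, signup_year FROM customers WHERE signup_year < (SELECT MAX(signup_year) FROM customers)

Execution result:
name | signup_year
Peter Wilson | 2023
Sam Smith | 2023
Carol Wilson | 2020
Grace Davis | 2023
Sam Brown | 2020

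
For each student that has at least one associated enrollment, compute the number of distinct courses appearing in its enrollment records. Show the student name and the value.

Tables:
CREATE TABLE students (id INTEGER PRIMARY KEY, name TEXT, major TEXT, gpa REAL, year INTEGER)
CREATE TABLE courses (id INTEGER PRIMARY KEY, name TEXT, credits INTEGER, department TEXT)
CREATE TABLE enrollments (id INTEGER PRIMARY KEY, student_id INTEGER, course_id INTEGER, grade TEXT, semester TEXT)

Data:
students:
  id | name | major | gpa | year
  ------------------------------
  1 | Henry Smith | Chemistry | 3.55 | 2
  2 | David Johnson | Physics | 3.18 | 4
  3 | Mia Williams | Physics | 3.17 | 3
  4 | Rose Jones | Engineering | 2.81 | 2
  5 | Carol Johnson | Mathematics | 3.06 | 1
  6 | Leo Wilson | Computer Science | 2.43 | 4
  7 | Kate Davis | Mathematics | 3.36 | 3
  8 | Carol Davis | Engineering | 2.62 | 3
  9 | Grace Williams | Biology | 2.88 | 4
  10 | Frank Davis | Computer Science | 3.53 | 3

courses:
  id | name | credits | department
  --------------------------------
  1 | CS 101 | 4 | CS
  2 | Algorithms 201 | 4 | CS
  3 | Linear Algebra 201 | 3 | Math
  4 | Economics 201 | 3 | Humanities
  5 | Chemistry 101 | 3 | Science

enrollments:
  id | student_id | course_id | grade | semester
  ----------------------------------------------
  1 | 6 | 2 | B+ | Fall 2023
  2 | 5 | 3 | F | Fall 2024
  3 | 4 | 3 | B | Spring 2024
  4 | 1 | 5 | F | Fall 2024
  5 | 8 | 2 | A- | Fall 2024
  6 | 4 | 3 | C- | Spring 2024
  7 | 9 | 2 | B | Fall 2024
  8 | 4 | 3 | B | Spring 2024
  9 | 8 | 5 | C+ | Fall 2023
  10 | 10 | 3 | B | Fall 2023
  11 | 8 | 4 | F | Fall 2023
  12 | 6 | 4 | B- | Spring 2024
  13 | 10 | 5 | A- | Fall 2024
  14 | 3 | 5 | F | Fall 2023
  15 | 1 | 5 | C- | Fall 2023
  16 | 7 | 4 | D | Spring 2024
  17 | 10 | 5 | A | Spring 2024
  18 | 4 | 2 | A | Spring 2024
SELECT p.name, COUNT(DISTINCT c.course_id) AS distinct_course_count FROM enrollments c JOIN students p ON c.student_id = p.id GROUP BY p.id, p.name

Execution result:
name | distinct_course_count
Henry Smith | 1
Mia Williams | 1
Rose Jones | 2
Carol Johnson | 1
Leo Wilson | 2
Kate Davis | 1
Carol Davis | 3
Grace Williams | 1
Frank Davis | 2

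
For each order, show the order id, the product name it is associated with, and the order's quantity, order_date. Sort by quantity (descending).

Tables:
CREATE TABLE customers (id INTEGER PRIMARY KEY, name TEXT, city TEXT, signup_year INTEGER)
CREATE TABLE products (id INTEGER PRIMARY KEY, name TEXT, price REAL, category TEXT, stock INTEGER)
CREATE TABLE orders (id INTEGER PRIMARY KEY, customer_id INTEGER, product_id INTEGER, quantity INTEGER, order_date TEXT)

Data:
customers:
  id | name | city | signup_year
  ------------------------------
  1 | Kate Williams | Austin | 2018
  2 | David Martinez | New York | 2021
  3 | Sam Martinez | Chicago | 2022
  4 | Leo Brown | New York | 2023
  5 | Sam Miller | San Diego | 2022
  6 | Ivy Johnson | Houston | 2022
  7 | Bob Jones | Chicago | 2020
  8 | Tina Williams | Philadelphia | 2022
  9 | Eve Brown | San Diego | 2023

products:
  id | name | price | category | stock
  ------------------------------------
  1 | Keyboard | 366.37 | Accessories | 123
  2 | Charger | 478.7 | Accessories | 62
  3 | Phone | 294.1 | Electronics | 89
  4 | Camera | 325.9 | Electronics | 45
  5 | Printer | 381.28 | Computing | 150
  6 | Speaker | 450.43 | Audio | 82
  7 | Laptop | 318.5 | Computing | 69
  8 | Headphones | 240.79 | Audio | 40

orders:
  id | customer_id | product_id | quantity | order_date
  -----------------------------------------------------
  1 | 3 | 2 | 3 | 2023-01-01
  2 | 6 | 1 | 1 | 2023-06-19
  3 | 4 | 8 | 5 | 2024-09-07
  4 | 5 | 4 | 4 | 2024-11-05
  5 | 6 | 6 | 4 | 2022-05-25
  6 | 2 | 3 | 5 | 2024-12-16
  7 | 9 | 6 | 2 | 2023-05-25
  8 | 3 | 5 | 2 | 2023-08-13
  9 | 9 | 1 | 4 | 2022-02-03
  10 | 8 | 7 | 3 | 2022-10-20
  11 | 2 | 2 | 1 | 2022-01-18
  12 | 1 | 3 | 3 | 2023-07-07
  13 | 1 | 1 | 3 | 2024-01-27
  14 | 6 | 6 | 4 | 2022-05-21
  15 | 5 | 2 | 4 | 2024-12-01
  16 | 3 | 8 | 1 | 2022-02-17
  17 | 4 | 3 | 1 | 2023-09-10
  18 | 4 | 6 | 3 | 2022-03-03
SELECT c.id, p.name AS product, c.quantity, c.order_date FROM orders c JOIN products p ON c.product_id = p.id ORDER BY c.quantity DESC

Execution result:
id | product | quantity | order_date
3 | Headphones | 5 | 2024-09-07
6 | Phone | 5 | 2024-12-16
4 | Camera | 4 | 2024-11-05
5 | Speaker | 4 | 2022-05-25
9 | Keyboard | 4 | 2022-02-03
14 | Speaker | 4 | 2022-05-21
15 | Charger | 4 | 2024-12-01
1 | Charger | 3 | 2023-01-01
10 | Laptop | 3 | 2022-10-20
12 | Phone | 3 | 2023-07-07
13 | Keyboard | 3 | 2024-01-27
18 | Speaker | 3 | 2022-03-03
7 | Speaker | 2 | 2023-05-25
8 | Printer | 2 | 2023-08-13
2 | Keyboard | 1 | 2023-06-19
11 | Charger | 1 | 2022-01-18
16 | Headphones | 1 | 2022-02-17
17 | Phone | 1 | 2023-09-10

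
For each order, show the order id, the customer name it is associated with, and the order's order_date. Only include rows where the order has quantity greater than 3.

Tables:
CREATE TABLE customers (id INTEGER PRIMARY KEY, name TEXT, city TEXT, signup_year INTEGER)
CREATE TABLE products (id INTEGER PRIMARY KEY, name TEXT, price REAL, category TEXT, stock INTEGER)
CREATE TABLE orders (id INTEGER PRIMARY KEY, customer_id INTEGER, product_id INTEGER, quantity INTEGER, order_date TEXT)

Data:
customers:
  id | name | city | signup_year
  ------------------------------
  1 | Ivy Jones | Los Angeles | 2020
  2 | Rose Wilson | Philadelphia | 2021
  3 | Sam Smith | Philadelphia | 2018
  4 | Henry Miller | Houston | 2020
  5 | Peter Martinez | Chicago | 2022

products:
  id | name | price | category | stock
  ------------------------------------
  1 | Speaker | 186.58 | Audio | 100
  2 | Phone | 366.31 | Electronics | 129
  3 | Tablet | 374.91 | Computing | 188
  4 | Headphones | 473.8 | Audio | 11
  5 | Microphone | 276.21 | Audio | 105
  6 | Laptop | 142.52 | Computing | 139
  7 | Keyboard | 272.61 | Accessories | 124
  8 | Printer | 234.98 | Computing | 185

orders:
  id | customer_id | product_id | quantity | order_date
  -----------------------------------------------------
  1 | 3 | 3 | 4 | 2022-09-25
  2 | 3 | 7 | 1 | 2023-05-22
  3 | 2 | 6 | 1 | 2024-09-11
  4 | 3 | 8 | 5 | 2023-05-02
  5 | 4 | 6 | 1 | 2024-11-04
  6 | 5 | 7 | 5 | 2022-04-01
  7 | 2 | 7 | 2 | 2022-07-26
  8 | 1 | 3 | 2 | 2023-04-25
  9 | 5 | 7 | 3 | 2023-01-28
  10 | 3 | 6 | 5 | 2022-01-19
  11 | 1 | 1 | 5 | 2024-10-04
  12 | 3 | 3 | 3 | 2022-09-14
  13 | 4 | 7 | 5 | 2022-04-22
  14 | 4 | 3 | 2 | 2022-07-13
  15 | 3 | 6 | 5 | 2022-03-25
SELECT c.id, p.name AS customer, c.order_date FROM orders c JOIN customers p ON c.customer_id = p.id WHERE c.quantity > 3

Execution result:
id | customer | order_date
1 | Sam Smith | 2022-09-25
4 | Sam Smith | 2023-05-02
6 | Peter Martinez | 2022-04-01
10 | Sam Smith | 2022-01-19
11 | Ivy Jones | 2024-10-04
13 | Henry Miller | 2022-04-22
15 | Sam Smith | 2022-03-25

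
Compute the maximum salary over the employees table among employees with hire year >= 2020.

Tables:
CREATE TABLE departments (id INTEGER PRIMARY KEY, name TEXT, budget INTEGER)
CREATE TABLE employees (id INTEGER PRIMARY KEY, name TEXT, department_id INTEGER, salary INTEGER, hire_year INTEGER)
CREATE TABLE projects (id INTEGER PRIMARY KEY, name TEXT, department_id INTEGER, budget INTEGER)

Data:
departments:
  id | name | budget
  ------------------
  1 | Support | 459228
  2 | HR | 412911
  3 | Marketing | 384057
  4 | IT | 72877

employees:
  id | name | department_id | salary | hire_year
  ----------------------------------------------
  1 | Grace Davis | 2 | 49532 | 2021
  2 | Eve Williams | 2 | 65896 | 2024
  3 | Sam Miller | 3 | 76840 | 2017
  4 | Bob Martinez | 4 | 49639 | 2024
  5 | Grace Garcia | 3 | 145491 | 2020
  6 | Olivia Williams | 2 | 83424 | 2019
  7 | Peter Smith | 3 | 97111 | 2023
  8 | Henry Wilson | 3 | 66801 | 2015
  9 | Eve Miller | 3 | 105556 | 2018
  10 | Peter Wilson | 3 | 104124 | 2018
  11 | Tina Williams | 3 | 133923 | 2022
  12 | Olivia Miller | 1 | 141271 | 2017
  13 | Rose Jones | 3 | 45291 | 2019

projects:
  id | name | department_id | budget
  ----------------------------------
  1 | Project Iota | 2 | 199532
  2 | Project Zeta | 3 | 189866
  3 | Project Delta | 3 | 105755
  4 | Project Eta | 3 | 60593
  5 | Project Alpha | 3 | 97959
SELECT MAX(salary) FROM employees WHERE hire_year >= 2020

Execution result:
145491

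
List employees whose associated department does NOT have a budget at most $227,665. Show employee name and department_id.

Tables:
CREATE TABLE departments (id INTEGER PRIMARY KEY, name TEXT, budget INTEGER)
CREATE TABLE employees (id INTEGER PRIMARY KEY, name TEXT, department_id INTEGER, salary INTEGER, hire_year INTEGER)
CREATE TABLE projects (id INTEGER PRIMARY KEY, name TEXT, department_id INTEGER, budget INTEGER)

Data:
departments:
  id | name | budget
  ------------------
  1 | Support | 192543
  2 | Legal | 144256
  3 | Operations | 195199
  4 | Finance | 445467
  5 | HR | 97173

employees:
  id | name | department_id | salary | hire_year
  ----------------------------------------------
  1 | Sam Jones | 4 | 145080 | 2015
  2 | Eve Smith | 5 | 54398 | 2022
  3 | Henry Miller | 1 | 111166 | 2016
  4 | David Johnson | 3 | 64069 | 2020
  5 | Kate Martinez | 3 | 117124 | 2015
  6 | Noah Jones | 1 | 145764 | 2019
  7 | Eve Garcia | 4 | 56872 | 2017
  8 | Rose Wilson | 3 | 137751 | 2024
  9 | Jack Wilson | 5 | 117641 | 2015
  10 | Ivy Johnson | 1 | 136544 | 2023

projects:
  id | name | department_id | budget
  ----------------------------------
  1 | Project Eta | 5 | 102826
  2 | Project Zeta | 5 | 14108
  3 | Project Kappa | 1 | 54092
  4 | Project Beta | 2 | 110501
SELECT name, department_id FROM employees WHERE department_id NOT IN (SELECT id FROM departments WHERE budget <= 227665)

Execution result:
name | department_id
Sam Jones | 4
Eve Garcia | 4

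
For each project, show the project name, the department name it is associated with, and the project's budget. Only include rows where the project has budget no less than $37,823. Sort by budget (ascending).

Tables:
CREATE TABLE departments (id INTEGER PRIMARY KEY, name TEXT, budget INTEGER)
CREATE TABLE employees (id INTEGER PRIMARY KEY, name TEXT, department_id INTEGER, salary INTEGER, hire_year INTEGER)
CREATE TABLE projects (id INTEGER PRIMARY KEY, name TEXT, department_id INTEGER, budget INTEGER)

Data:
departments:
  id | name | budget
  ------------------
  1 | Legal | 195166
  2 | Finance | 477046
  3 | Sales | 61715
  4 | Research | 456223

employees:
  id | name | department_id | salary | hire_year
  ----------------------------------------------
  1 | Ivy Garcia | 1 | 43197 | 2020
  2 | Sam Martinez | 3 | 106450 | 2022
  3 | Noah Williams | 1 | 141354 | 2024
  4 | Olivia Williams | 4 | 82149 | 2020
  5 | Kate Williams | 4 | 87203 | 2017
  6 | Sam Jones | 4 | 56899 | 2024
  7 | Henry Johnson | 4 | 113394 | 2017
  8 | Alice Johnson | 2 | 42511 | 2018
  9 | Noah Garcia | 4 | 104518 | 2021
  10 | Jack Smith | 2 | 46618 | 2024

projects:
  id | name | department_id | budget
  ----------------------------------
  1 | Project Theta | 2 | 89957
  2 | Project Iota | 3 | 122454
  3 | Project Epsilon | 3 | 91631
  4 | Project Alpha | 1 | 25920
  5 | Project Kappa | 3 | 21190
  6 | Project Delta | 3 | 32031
SELECT c.name, p.name AS department, c.budget FROM projects c JOIN departments p ON c.department_id = p.id WHERE c.budget >= 37823 ORDER BY c.budget ASC

Execution result:
name | department | budget
Project Theta | Finance | 89957
Project Epsilon | Sales | 91631
Project Iota | Sales | 122454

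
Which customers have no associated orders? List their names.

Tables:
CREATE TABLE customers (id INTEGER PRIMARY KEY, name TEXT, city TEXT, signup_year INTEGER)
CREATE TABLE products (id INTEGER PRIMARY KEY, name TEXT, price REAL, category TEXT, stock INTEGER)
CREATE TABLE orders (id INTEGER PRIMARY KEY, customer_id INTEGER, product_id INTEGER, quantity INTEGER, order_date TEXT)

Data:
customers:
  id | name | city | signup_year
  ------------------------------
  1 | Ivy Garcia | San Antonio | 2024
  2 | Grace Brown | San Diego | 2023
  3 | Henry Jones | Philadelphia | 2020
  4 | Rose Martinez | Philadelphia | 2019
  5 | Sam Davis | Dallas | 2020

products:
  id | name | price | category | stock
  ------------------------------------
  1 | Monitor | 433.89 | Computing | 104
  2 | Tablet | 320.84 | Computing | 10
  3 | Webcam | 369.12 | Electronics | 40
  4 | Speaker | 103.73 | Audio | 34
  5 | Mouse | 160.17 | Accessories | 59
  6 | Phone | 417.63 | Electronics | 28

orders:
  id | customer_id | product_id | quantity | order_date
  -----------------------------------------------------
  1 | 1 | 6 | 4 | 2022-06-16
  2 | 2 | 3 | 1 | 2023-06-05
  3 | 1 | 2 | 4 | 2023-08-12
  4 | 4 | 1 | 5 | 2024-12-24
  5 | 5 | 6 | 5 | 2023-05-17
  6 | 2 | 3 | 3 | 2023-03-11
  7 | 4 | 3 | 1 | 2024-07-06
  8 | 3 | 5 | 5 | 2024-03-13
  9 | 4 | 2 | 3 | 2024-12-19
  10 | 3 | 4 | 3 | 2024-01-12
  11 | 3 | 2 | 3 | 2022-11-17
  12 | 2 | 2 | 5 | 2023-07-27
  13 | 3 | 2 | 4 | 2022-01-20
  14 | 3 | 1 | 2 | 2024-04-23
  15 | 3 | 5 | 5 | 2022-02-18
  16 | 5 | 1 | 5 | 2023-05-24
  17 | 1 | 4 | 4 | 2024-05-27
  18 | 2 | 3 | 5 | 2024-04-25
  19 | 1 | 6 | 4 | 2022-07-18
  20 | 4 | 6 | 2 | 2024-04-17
SELECT p.name FROM customers p LEFT JOIN orders c ON c.customer_id = p.id WHERE c.id IS NULL

Execution result:
(no rows)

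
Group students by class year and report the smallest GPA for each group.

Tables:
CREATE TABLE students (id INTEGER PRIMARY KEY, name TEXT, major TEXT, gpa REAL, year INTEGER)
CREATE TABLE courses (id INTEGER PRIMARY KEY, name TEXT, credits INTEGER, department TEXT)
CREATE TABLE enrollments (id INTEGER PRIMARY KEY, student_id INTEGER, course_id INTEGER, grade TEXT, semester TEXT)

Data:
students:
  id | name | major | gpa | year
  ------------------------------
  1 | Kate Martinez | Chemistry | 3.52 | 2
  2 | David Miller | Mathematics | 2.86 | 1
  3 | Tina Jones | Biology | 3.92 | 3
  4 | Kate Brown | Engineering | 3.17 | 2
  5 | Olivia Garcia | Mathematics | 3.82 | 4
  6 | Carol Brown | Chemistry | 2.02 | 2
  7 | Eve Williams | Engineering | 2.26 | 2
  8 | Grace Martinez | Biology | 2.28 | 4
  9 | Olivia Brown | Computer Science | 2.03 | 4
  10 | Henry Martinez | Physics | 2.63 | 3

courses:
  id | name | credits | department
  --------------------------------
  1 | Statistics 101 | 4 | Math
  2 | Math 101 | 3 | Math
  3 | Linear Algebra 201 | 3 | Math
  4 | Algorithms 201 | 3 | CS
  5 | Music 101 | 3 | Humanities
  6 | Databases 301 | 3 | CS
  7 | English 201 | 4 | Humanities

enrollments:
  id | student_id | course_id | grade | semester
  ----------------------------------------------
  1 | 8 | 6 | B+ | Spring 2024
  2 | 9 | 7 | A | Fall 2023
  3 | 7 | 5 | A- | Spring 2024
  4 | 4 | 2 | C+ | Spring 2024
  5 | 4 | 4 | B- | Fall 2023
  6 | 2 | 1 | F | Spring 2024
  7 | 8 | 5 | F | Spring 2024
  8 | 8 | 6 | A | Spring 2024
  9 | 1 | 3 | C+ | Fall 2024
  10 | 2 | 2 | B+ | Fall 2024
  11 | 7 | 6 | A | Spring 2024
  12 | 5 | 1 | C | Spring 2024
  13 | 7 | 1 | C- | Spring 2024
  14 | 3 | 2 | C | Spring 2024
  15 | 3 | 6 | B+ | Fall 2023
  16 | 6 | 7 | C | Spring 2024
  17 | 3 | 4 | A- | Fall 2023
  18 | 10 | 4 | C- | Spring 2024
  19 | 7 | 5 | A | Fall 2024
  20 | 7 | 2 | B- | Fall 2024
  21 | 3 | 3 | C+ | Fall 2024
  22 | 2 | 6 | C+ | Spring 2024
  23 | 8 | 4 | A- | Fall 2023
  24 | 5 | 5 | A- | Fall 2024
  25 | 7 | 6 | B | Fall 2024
SELECT year, MIN(gpa) AS min_gpa FROM students GROUP BY year

Execution result:
year | min_gpa
1 | 2.86
2 | 2.02
3 | 2.63
4 | 2.03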